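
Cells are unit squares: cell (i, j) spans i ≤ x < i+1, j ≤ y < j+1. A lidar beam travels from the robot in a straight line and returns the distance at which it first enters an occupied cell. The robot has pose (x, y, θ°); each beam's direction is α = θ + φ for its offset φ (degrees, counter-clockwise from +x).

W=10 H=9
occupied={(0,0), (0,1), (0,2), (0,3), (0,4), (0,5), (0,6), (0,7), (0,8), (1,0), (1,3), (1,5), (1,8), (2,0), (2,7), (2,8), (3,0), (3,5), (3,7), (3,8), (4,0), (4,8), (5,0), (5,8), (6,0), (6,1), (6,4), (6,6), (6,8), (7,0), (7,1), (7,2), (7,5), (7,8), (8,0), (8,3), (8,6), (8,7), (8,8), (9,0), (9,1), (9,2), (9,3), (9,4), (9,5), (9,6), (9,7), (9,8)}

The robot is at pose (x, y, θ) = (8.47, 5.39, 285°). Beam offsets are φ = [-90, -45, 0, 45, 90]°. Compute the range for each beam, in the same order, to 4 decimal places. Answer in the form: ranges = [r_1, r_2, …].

beam 1: φ=-90°, α=195°
  cosα=-0.9659 sinα=-0.2588 | (8,5) | tMaxX 0.4866 tMaxY 1.5068 | tΔX 1.0353 tΔY 3.8637
    t=0.4866 [x] (7,5) — stop
  → r_1 = 0.4866
beam 2: φ=-45°, α=240°
  cosα=-0.5000 sinα=-0.8660 | (8,5) | tMaxX 0.9400 tMaxY 0.4503 | tΔX 2.0000 tΔY 1.1547
    t=0.4503 [y] (8,4)
    t=0.9400 [x] (7,4)
    t=1.6050 [y] (7,3)
    t=2.7597 [y] (7,2) — stop
  → r_2 = 2.7597
beam 3: φ=0°, α=285°
  cosα=0.2588 sinα=-0.9659 | (8,5) | tMaxX 2.0478 tMaxY 0.4038 | tΔX 3.8637 tΔY 1.0353
    t=0.4038 [y] (8,4)
    t=1.4390 [y] (8,3) — stop
  → r_3 = 1.4390
beam 4: φ=45°, α=330°
  cosα=0.8660 sinα=-0.5000 | (8,5) | tMaxX 0.6120 tMaxY 0.7800 | tΔX 1.1547 tΔY 2.0000
    t=0.6120 [x] (9,5) — stop
  → r_4 = 0.6120
beam 5: φ=90°, α=15°
  cosα=0.9659 sinα=0.2588 | (8,5) | tMaxX 0.5487 tMaxY 2.3569 | tΔX 1.0353 tΔY 3.8637
    t=0.5487 [x] (9,5) — stop
  → r_5 = 0.5487

ranges = [0.4866, 2.7597, 1.4390, 0.6120, 0.5487]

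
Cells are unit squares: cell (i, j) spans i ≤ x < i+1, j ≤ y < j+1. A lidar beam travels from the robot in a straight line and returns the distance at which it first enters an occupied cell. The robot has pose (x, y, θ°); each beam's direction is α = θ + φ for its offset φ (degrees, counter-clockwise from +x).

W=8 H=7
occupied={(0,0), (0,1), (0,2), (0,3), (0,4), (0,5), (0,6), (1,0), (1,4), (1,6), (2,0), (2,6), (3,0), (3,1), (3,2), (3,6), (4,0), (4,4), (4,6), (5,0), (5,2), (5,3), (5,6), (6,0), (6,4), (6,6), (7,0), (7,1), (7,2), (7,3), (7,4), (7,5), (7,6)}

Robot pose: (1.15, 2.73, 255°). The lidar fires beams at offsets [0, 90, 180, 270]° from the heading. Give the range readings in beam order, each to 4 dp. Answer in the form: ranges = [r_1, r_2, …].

ranges = [0.5796, 1.9153, 1.3148, 0.1553]

beam 1: φ=0°, α=255°
  d=(-0.2588,-0.9659)  start (1,2)  tX=0.5796 tY=0.7558  stride 1/|dx|=3.8637 1/|dy|=1.0353
    cross x-line → (0,2), t=0.5796 (wall)
  → r_1 = 0.5796
beam 2: φ=90°, α=345°
  d=(0.9659,-0.2588)  start (1,2)  tX=0.8800 tY=2.8205  stride 1/|dx|=1.0353 1/|dy|=3.8637
    cross x-line → (2,2), t=0.8800
    cross x-line → (3,2), t=1.9153 (wall)
  → r_2 = 1.9153
beam 3: φ=180°, α=75°
  d=(0.2588,0.9659)  start (1,2)  tX=3.2841 tY=0.2795  stride 1/|dx|=3.8637 1/|dy|=1.0353
    cross y-line → (1,3), t=0.2795
    cross y-line → (1,4), t=1.3148 (wall)
  → r_3 = 1.3148
beam 4: φ=270°, α=165°
  d=(-0.9659,0.2588)  start (1,2)  tX=0.1553 tY=1.0432  stride 1/|dx|=1.0353 1/|dy|=3.8637
    cross x-line → (0,2), t=0.1553 (wall)
  → r_4 = 0.1553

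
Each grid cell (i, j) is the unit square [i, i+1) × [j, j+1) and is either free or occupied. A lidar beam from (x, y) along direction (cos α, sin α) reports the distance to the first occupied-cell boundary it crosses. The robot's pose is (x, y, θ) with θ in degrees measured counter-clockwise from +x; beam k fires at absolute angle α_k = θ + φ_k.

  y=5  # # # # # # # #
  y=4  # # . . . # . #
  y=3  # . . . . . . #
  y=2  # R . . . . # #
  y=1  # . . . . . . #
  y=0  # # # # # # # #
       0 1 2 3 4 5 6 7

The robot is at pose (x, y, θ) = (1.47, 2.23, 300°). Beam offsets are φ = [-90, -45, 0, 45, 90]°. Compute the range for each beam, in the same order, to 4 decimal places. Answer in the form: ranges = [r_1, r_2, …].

beam 1: φ=-90°, α=210°
  dir = (cos 210°, sin 210°) = (-0.8660, -0.5000); from cell (1,2)
  next x-line at t=0.5427, next y-line at t=0.4600; Δt_x=1.1547, Δt_y=2.0000
    y: enter (1,1) at t=0.4600
    x: enter (0,1) at t=0.5427 ← occupied
  → r_1 = 0.5427
beam 2: φ=-45°, α=255°
  dir = (cos 255°, sin 255°) = (-0.2588, -0.9659); from cell (1,2)
  next x-line at t=1.8159, next y-line at t=0.2381; Δt_x=3.8637, Δt_y=1.0353
    y: enter (1,1) at t=0.2381
    y: enter (1,0) at t=1.2734 ← occupied
  → r_2 = 1.2734
beam 3: φ=0°, α=300°
  dir = (cos 300°, sin 300°) = (0.5000, -0.8660); from cell (1,2)
  next x-line at t=1.0600, next y-line at t=0.2656; Δt_x=2.0000, Δt_y=1.1547
    y: enter (1,1) at t=0.2656
    x: enter (2,1) at t=1.0600
    y: enter (2,0) at t=1.4203 ← occupied
  → r_3 = 1.4203
beam 4: φ=45°, α=345°
  dir = (cos 345°, sin 345°) = (0.9659, -0.2588); from cell (1,2)
  next x-line at t=0.5487, next y-line at t=0.8887; Δt_x=1.0353, Δt_y=3.8637
    x: enter (2,2) at t=0.5487
    y: enter (2,1) at t=0.8887
    x: enter (3,1) at t=1.5840
    x: enter (4,1) at t=2.6192
    x: enter (5,1) at t=3.6545
    x: enter (6,1) at t=4.6898
    y: enter (6,0) at t=4.7524 ← occupied
  → r_4 = 4.7524
beam 5: φ=90°, α=30°
  dir = (cos 30°, sin 30°) = (0.8660, 0.5000); from cell (1,2)
  next x-line at t=0.6120, next y-line at t=1.5400; Δt_x=1.1547, Δt_y=2.0000
    x: enter (2,2) at t=0.6120
    y: enter (2,3) at t=1.5400
    x: enter (3,3) at t=1.7667
    x: enter (4,3) at t=2.9214
    y: enter (4,4) at t=3.5400
    x: enter (5,4) at t=4.0761 ← occupied
  → r_5 = 4.0761

ranges = [0.5427, 1.2734, 1.4203, 4.7524, 4.0761]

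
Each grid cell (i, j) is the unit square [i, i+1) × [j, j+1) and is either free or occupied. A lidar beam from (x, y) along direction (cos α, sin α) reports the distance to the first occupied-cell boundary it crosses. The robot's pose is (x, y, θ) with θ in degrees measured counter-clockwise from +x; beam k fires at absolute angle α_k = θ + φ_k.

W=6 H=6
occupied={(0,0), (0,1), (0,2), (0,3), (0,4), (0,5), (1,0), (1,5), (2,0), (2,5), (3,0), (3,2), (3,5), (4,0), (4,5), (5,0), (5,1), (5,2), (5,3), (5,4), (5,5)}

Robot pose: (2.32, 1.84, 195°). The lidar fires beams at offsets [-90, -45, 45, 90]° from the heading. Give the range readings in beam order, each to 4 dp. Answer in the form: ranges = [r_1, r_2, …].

beam 1: φ=-90°, α=105°
  d=(-0.2588,0.9659)  start (2,1)  tX=1.2364 tY=0.1656  stride 1/|dx|=3.8637 1/|dy|=1.0353
    cross y-line → (2,2), t=0.1656
    cross y-line → (2,3), t=1.2009
    cross x-line → (1,3), t=1.2364
    cross y-line → (1,4), t=2.2362
    cross y-line → (1,5), t=3.2715 (wall)
  → r_1 = 3.2715
beam 2: φ=-45°, α=150°
  d=(-0.8660,0.5000)  start (2,1)  tX=0.3695 tY=0.3200  stride 1/|dx|=1.1547 1/|dy|=2.0000
    cross y-line → (2,2), t=0.3200
    cross x-line → (1,2), t=0.3695
    cross x-line → (0,2), t=1.5242 (wall)
  → r_2 = 1.5242
beam 3: φ=45°, α=240°
  d=(-0.5000,-0.8660)  start (2,1)  tX=0.6400 tY=0.9699  stride 1/|dx|=2.0000 1/|dy|=1.1547
    cross x-line → (1,1), t=0.6400
    cross y-line → (1,0), t=0.9699 (wall)
  → r_3 = 0.9699
beam 4: φ=90°, α=285°
  d=(0.2588,-0.9659)  start (2,1)  tX=2.6273 tY=0.8696  stride 1/|dx|=3.8637 1/|dy|=1.0353
    cross y-line → (2,0), t=0.8696 (wall)
  → r_4 = 0.8696

ranges = [3.2715, 1.5242, 0.9699, 0.8696]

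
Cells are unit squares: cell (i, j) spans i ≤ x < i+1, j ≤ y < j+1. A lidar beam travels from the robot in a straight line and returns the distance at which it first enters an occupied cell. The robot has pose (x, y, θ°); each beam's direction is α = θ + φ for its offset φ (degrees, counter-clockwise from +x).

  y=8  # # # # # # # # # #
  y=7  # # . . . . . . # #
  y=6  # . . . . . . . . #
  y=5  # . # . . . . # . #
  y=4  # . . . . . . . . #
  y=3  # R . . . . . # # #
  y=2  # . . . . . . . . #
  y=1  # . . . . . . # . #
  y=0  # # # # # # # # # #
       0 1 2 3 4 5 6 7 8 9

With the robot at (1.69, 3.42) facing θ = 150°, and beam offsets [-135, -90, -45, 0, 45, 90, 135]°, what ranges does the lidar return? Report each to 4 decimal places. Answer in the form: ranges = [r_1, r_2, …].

ranges = [6.1047, 1.8244, 2.6660, 0.7967, 0.7143, 1.3800, 2.5054]

beam 1: φ=-135°, α=15°
  dir = (cos 15°, sin 15°) = (0.9659, 0.2588); from cell (1,3)
  next x-line at t=0.3209, next y-line at t=2.2409; Δt_x=1.0353, Δt_y=3.8637
    x: enter (2,3) at t=0.3209
    x: enter (3,3) at t=1.3562
    y: enter (3,4) at t=2.2409
    x: enter (4,4) at t=2.3915
    x: enter (5,4) at t=3.4268
    x: enter (6,4) at t=4.4620
    x: enter (7,4) at t=5.4973
    y: enter (7,5) at t=6.1047 ← occupied
  → r_1 = 6.1047
beam 2: φ=-90°, α=60°
  dir = (cos 60°, sin 60°) = (0.5000, 0.8660); from cell (1,3)
  next x-line at t=0.6200, next y-line at t=0.6697; Δt_x=2.0000, Δt_y=1.1547
    x: enter (2,3) at t=0.6200
    y: enter (2,4) at t=0.6697
    y: enter (2,5) at t=1.8244 ← occupied
  → r_2 = 1.8244
beam 3: φ=-45°, α=105°
  dir = (cos 105°, sin 105°) = (-0.2588, 0.9659); from cell (1,3)
  next x-line at t=2.6660, next y-line at t=0.6005; Δt_x=3.8637, Δt_y=1.0353
    y: enter (1,4) at t=0.6005
    y: enter (1,5) at t=1.6357
    x: enter (0,5) at t=2.6660 ← occupied
  → r_3 = 2.6660
beam 4: φ=0°, α=150°
  dir = (cos 150°, sin 150°) = (-0.8660, 0.5000); from cell (1,3)
  next x-line at t=0.7967, next y-line at t=1.1600; Δt_x=1.1547, Δt_y=2.0000
    x: enter (0,3) at t=0.7967 ← occupied
  → r_4 = 0.7967
beam 5: φ=45°, α=195°
  dir = (cos 195°, sin 195°) = (-0.9659, -0.2588); from cell (1,3)
  next x-line at t=0.7143, next y-line at t=1.6228; Δt_x=1.0353, Δt_y=3.8637
    x: enter (0,3) at t=0.7143 ← occupied
  → r_5 = 0.7143
beam 6: φ=90°, α=240°
  dir = (cos 240°, sin 240°) = (-0.5000, -0.8660); from cell (1,3)
  next x-line at t=1.3800, next y-line at t=0.4850; Δt_x=2.0000, Δt_y=1.1547
    y: enter (1,2) at t=0.4850
    x: enter (0,2) at t=1.3800 ← occupied
  → r_6 = 1.3800
beam 7: φ=135°, α=285°
  dir = (cos 285°, sin 285°) = (0.2588, -0.9659); from cell (1,3)
  next x-line at t=1.1977, next y-line at t=0.4348; Δt_x=3.8637, Δt_y=1.0353
    y: enter (1,2) at t=0.4348
    x: enter (2,2) at t=1.1977
    y: enter (2,1) at t=1.4701
    y: enter (2,0) at t=2.5054 ← occupied
  → r_7 = 2.5054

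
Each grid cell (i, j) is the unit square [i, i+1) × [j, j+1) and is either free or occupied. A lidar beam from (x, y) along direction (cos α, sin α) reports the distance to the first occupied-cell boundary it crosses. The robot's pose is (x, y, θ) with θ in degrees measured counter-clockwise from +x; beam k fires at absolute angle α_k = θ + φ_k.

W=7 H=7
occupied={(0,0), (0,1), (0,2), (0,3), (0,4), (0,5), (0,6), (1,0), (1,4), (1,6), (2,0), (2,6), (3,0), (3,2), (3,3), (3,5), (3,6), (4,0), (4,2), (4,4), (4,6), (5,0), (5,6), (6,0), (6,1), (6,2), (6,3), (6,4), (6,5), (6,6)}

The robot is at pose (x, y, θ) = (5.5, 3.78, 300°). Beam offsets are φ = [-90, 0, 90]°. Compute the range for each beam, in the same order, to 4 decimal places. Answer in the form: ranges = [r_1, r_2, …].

beam 1: φ=-90°, α=210°
  dir = (cos 210°, sin 210°) = (-0.8660, -0.5000); from cell (5,3)
  next x-line at t=0.5774, next y-line at t=1.5600; Δt_x=1.1547, Δt_y=2.0000
    x: enter (4,3) at t=0.5774
    y: enter (4,2) at t=1.5600 ← occupied
  → r_1 = 1.5600
beam 2: φ=0°, α=300°
  dir = (cos 300°, sin 300°) = (0.5000, -0.8660); from cell (5,3)
  next x-line at t=1.0000, next y-line at t=0.9007; Δt_x=2.0000, Δt_y=1.1547
    y: enter (5,2) at t=0.9007
    x: enter (6,2) at t=1.0000 ← occupied
  → r_2 = 1.0000
beam 3: φ=90°, α=30°
  dir = (cos 30°, sin 30°) = (0.8660, 0.5000); from cell (5,3)
  next x-line at t=0.5774, next y-line at t=0.4400; Δt_x=1.1547, Δt_y=2.0000
    y: enter (5,4) at t=0.4400
    x: enter (6,4) at t=0.5774 ← occupied
  → r_3 = 0.5774

ranges = [1.5600, 1.0000, 0.5774]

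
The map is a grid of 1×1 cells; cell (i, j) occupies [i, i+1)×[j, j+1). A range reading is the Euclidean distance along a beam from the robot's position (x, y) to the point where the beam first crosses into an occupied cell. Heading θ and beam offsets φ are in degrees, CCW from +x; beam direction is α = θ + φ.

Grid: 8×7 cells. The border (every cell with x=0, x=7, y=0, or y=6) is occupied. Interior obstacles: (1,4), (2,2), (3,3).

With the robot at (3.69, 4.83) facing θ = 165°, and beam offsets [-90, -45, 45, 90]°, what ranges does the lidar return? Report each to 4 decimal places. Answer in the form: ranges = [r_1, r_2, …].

beam 1: φ=-90°, α=75°
  dir = (cos 75°, sin 75°) = (0.2588, 0.9659); from cell (3,4)
  next x-line at t=1.1977, next y-line at t=0.1760; Δt_x=3.8637, Δt_y=1.0353
    y: enter (3,5) at t=0.1760
    x: enter (4,5) at t=1.1977
    y: enter (4,6) at t=1.2113 ← occupied
  → r_1 = 1.2113
beam 2: φ=-45°, α=120°
  dir = (cos 120°, sin 120°) = (-0.5000, 0.8660); from cell (3,4)
  next x-line at t=1.3800, next y-line at t=0.1963; Δt_x=2.0000, Δt_y=1.1547
    y: enter (3,5) at t=0.1963
    y: enter (3,6) at t=1.3510 ← occupied
  → r_2 = 1.3510
beam 3: φ=45°, α=210°
  dir = (cos 210°, sin 210°) = (-0.8660, -0.5000); from cell (3,4)
  next x-line at t=0.7967, next y-line at t=1.6600; Δt_x=1.1547, Δt_y=2.0000
    x: enter (2,4) at t=0.7967
    y: enter (2,3) at t=1.6600
    x: enter (1,3) at t=1.9514
    x: enter (0,3) at t=3.1061 ← occupied
  → r_3 = 3.1061
beam 4: φ=90°, α=255°
  dir = (cos 255°, sin 255°) = (-0.2588, -0.9659); from cell (3,4)
  next x-line at t=2.6660, next y-line at t=0.8593; Δt_x=3.8637, Δt_y=1.0353
    y: enter (3,3) at t=0.8593 ← occupied
  → r_4 = 0.8593

ranges = [1.2113, 1.3510, 3.1061, 0.8593]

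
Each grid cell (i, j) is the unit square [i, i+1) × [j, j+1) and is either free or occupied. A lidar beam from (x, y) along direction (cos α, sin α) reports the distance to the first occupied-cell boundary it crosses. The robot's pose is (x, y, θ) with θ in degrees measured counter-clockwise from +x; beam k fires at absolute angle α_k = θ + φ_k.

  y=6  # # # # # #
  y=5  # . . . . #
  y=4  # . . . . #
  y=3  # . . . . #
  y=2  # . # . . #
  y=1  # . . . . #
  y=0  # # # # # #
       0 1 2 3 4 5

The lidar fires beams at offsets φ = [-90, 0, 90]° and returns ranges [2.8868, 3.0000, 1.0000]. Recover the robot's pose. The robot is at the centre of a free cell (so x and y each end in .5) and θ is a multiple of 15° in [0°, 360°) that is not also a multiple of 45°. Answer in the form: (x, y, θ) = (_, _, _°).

(x, y, θ) = (3.5, 5.5, 300°)

The pose lattice has 19·16 = 304 candidates. Test each by forward raycasting.
  (3.5, 3.5, 300°): beam 1 = 1.0000 ≠ 2.8868 ✗
  (2.5, 5.5, 330°): beam 1 = 3.0000 ≠ 2.8868 ✗
  (1.5, 4.5, 15°): beam 1 = 1.9319 ≠ 2.8868 ✗
  (3.5, 2.5, 330°): beam 1 = 1.7321 ≠ 2.8868 ✗
  (3.5, 3.5, 330°): beam 1 = 1.0000 ≠ 2.8868 ✗
  …
  (3.5, 5.5, 300°): r_1=2.8868, r_2=3.0000, r_3=1.0000 — all match ✓
No second candidate reproduces the full scan.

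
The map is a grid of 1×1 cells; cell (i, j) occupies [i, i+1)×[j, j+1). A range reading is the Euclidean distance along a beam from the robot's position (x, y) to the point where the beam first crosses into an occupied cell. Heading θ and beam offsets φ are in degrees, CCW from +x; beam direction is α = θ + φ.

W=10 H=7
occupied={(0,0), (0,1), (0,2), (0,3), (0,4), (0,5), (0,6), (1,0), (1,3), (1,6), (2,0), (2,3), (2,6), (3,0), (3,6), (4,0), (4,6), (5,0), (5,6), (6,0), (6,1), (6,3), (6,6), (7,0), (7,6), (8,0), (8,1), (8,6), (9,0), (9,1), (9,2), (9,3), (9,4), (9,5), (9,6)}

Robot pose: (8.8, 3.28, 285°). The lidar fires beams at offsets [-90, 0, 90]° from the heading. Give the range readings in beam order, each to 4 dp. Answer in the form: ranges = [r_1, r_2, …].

ranges = [8.0752, 0.7727, 0.2071]

beam 1: φ=-90°, α=195°
  d=(-0.9659,-0.2588)  start (8,3)  tX=0.8282 tY=1.0818  stride 1/|dx|=1.0353 1/|dy|=3.8637
    cross x-line → (7,3), t=0.8282
    cross y-line → (7,2), t=1.0818
    cross x-line → (6,2), t=1.8635
    cross x-line → (5,2), t=2.8988
    cross x-line → (4,2), t=3.9340
    cross y-line → (4,1), t=4.9455
    cross x-line → (3,1), t=4.9693
    cross x-line → (2,1), t=6.0046
    cross x-line → (1,1), t=7.0399
    cross x-line → (0,1), t=8.0752 (wall)
  → r_1 = 8.0752
beam 2: φ=0°, α=285°
  d=(0.2588,-0.9659)  start (8,3)  tX=0.7727 tY=0.2899  stride 1/|dx|=3.8637 1/|dy|=1.0353
    cross y-line → (8,2), t=0.2899
    cross x-line → (9,2), t=0.7727 (wall)
  → r_2 = 0.7727
beam 3: φ=90°, α=15°
  d=(0.9659,0.2588)  start (8,3)  tX=0.2071 tY=2.7819  stride 1/|dx|=1.0353 1/|dy|=3.8637
    cross x-line → (9,3), t=0.2071 (wall)
  → r_3 = 0.2071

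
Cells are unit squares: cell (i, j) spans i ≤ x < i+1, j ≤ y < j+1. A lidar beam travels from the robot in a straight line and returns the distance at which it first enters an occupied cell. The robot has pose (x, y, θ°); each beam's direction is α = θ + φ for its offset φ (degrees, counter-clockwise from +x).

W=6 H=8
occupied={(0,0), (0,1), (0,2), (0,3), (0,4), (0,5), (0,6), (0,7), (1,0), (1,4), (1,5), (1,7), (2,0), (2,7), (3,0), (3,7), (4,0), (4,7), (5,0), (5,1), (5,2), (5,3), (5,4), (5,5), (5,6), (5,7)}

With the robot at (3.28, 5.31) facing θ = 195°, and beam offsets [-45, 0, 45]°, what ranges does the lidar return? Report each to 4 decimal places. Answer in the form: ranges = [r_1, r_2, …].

beam 1: φ=-45°, α=150°
  cosα=-0.8660 sinα=0.5000 | (3,5) | tMaxX 0.3233 tMaxY 1.3800 | tΔX 1.1547 tΔY 2.0000
    t=0.3233 [x] (2,5)
    t=1.3800 [y] (2,6)
    t=1.4780 [x] (1,6)
    t=2.6327 [x] (0,6) — stop
  → r_1 = 2.6327
beam 2: φ=0°, α=195°
  cosα=-0.9659 sinα=-0.2588 | (3,5) | tMaxX 0.2899 tMaxY 1.1977 | tΔX 1.0353 tΔY 3.8637
    t=0.2899 [x] (2,5)
    t=1.1977 [y] (2,4)
    t=1.3252 [x] (1,4) — stop
  → r_2 = 1.3252
beam 3: φ=45°, α=240°
  cosα=-0.5000 sinα=-0.8660 | (3,5) | tMaxX 0.5600 tMaxY 0.3580 | tΔX 2.0000 tΔY 1.1547
    t=0.3580 [y] (3,4)
    t=0.5600 [x] (2,4)
    t=1.5127 [y] (2,3)
    t=2.5600 [x] (1,3)
    t=2.6674 [y] (1,2)
    t=3.8221 [y] (1,1)
    t=4.5600 [x] (0,1) — stop
  → r_3 = 4.5600

ranges = [2.6327, 1.3252, 4.5600]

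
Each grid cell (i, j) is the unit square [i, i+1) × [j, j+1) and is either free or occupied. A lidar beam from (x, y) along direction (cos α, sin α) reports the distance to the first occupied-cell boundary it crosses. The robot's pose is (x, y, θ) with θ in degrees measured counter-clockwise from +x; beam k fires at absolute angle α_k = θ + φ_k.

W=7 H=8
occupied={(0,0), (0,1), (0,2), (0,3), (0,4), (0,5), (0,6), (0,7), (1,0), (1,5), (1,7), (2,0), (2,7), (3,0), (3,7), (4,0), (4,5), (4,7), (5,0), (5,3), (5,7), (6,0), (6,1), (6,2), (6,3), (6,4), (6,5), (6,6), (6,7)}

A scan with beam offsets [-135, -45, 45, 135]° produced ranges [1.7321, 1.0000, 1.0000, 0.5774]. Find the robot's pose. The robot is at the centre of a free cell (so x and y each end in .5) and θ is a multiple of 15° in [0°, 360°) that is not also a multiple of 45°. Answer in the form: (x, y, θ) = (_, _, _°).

(x, y, θ) = (3.5, 6.5, 345°)

The pose lattice has 27·16 = 432 candidates. Test each by forward raycasting.
  (2.5, 3.5, 120°): beam 1 = 3.6235 ≠ 1.7321 ✗
  (1.5, 2.5, 210°): beam 1 = 4.6587 ≠ 1.7321 ✗
  (1.5, 6.5, 150°): beam 1 = 1.9319 ≠ 1.7321 ✗
  (5.5, 2.5, 105°): beam 1 = 0.5774 ≠ 1.7321 ✗
  …
  (3.5, 6.5, 345°): r_1=1.7321, r_2=1.0000, r_3=1.0000, r_4=0.5774 — all match ✓
Unique over the lattice → pose = (3.5, 6.5, 345°).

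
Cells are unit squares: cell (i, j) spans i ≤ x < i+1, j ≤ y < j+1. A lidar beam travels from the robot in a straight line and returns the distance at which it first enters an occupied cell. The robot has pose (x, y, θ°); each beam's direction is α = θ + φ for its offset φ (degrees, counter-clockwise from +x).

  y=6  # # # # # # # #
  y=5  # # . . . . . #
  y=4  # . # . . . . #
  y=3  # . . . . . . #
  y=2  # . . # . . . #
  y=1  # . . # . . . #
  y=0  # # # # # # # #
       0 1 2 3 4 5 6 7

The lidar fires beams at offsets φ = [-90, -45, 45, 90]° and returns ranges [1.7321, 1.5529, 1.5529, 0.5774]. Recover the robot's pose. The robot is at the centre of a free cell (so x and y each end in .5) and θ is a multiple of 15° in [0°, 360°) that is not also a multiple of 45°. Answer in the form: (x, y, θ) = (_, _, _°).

(x, y, θ) = (2.5, 2.5, 240°)

Candidates: 26 free-cell centres × 16 headings = 416 poses. Raycast each; keep the one whose scan matches to 4 dp.
  (6.5, 3.5, 300°): beam 1 = 2.8868 ≠ 1.7321 ✗
  (6.5, 5.5, 195°): beam 1 = 0.5176 ≠ 1.7321 ✗
  (3.5, 5.5, 330°): beam 1 = 1.0000 ≠ 1.7321 ✗
  (5.5, 3.5, 240°): beam 1 = 2.8868 ≠ 1.7321 ✗
  …
  (2.5, 2.5, 240°): r_1=1.7321, r_2=1.5529, r_3=1.5529, r_4=0.5774 — all match ✓
Only this pose fits every beam.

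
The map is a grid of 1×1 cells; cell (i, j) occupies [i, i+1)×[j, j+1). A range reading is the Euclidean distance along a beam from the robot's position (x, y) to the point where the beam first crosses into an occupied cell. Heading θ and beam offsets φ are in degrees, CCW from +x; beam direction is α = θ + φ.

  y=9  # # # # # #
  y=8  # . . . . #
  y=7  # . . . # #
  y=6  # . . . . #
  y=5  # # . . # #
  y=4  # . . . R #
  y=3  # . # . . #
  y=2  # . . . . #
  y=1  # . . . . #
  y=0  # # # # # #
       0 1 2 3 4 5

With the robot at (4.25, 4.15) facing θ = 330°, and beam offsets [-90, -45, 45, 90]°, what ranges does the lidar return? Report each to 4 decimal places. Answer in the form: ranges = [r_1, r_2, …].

beam 1: φ=-90°, α=240°
  dir = (cos 240°, sin 240°) = (-0.5000, -0.8660); from cell (4,4)
  next x-line at t=0.5000, next y-line at t=0.1732; Δt_x=2.0000, Δt_y=1.1547
    y: enter (4,3) at t=0.1732
    x: enter (3,3) at t=0.5000
    y: enter (3,2) at t=1.3279
    y: enter (3,1) at t=2.4826
    x: enter (2,1) at t=2.5000
    y: enter (2,0) at t=3.6373 ← occupied
  → r_1 = 3.6373
beam 2: φ=-45°, α=285°
  dir = (cos 285°, sin 285°) = (0.2588, -0.9659); from cell (4,4)
  next x-line at t=2.8978, next y-line at t=0.1553; Δt_x=3.8637, Δt_y=1.0353
    y: enter (4,3) at t=0.1553
    y: enter (4,2) at t=1.1906
    y: enter (4,1) at t=2.2258
    x: enter (5,1) at t=2.8978 ← occupied
  → r_2 = 2.8978
beam 3: φ=45°, α=15°
  dir = (cos 15°, sin 15°) = (0.9659, 0.2588); from cell (4,4)
  next x-line at t=0.7765, next y-line at t=3.2841; Δt_x=1.0353, Δt_y=3.8637
    x: enter (5,4) at t=0.7765 ← occupied
  → r_3 = 0.7765
beam 4: φ=90°, α=60°
  dir = (cos 60°, sin 60°) = (0.5000, 0.8660); from cell (4,4)
  next x-line at t=1.5000, next y-line at t=0.9815; Δt_x=2.0000, Δt_y=1.1547
    y: enter (4,5) at t=0.9815 ← occupied
  → r_4 = 0.9815

ranges = [3.6373, 2.8978, 0.7765, 0.9815]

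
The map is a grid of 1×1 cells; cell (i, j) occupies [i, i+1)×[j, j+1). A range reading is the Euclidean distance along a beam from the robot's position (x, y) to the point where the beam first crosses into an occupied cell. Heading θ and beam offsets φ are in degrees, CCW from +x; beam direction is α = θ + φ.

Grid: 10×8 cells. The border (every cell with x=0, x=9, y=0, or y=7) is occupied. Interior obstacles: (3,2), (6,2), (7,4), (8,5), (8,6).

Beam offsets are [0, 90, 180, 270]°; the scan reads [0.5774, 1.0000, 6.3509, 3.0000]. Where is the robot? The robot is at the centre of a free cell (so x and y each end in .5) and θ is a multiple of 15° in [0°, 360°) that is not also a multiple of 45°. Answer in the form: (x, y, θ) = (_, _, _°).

(x, y, θ) = (4.5, 6.5, 60°)

Candidates: 43 free-cell centres × 16 headings = 688 poses. Raycast each; keep the one whose scan matches to 4 dp.
  (6.5, 6.5, 165°): beam 1 = 1.9319 ≠ 0.5774 ✗
  (6.5, 5.5, 255°): beam 1 = 4.6587 ≠ 0.5774 ✗
  (1.5, 6.5, 300°): beam 1 = 4.0415 ≠ 0.5774 ✗
  …
  (4.5, 6.5, 60°): r_1=0.5774, r_2=1.0000, r_3=6.3509, r_4=3.0000 — all match ✓
Only this pose fits every beam.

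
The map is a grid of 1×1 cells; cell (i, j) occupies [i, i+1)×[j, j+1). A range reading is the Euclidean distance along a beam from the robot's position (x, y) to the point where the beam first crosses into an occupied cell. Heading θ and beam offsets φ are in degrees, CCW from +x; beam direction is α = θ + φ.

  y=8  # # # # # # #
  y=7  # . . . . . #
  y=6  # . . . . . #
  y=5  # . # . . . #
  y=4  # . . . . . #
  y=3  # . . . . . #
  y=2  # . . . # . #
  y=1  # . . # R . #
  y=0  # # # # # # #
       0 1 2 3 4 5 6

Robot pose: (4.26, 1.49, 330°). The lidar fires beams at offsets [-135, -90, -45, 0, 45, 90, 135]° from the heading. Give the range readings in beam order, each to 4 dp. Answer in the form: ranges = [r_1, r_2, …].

beam 1: φ=-135°, α=195°
  cosα=-0.9659 sinα=-0.2588 | (4,1) | tMaxX 0.2692 tMaxY 1.8932 | tΔX 1.0353 tΔY 3.8637
    t=0.2692 [x] (3,1) — stop
  → r_1 = 0.2692
beam 2: φ=-90°, α=240°
  cosα=-0.5000 sinα=-0.8660 | (4,1) | tMaxX 0.5200 tMaxY 0.5658 | tΔX 2.0000 tΔY 1.1547
    t=0.5200 [x] (3,1) — stop
  → r_2 = 0.5200
beam 3: φ=-45°, α=285°
  cosα=0.2588 sinα=-0.9659 | (4,1) | tMaxX 2.8591 tMaxY 0.5073 | tΔX 3.8637 tΔY 1.0353
    t=0.5073 [y] (4,0) — stop
  → r_3 = 0.5073
beam 4: φ=0°, α=330°
  cosα=0.8660 sinα=-0.5000 | (4,1) | tMaxX 0.8545 tMaxY 0.9800 | tΔX 1.1547 tΔY 2.0000
    t=0.8545 [x] (5,1)
    t=0.9800 [y] (5,0) — stop
  → r_4 = 0.9800
beam 5: φ=45°, α=15°
  cosα=0.9659 sinα=0.2588 | (4,1) | tMaxX 0.7661 tMaxY 1.9705 | tΔX 1.0353 tΔY 3.8637
    t=0.7661 [x] (5,1)
    t=1.8014 [x] (6,1) — stop
  → r_5 = 1.8014
beam 6: φ=90°, α=60°
  cosα=0.5000 sinα=0.8660 | (4,1) | tMaxX 1.4800 tMaxY 0.5889 | tΔX 2.0000 tΔY 1.1547
    t=0.5889 [y] (4,2) — stop
  → r_6 = 0.5889
beam 7: φ=135°, α=105°
  cosα=-0.2588 sinα=0.9659 | (4,1) | tMaxX 1.0046 tMaxY 0.5280 | tΔX 3.8637 tΔY 1.0353
    t=0.5280 [y] (4,2) — stop
  → r_7 = 0.5280

ranges = [0.2692, 0.5200, 0.5073, 0.9800, 1.8014, 0.5889, 0.5280]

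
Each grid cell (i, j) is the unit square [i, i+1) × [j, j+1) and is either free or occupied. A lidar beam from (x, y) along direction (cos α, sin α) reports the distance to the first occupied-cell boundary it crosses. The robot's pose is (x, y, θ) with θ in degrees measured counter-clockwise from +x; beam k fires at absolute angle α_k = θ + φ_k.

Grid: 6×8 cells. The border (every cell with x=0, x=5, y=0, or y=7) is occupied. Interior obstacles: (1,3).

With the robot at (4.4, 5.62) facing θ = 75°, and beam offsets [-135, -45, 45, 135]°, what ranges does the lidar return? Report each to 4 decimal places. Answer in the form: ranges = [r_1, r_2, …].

beam 1: φ=-135°, α=300°
  cosα=0.5000 sinα=-0.8660 | (4,5) | tMaxX 1.2000 tMaxY 0.7159 | tΔX 2.0000 tΔY 1.1547
    t=0.7159 [y] (4,4)
    t=1.2000 [x] (5,4) — stop
  → r_1 = 1.2000
beam 2: φ=-45°, α=30°
  cosα=0.8660 sinα=0.5000 | (4,5) | tMaxX 0.6928 tMaxY 0.7600 | tΔX 1.1547 tΔY 2.0000
    t=0.6928 [x] (5,5) — stop
  → r_2 = 0.6928
beam 3: φ=45°, α=120°
  cosα=-0.5000 sinα=0.8660 | (4,5) | tMaxX 0.8000 tMaxY 0.4388 | tΔX 2.0000 tΔY 1.1547
    t=0.4388 [y] (4,6)
    t=0.8000 [x] (3,6)
    t=1.5935 [y] (3,7) — stop
  → r_3 = 1.5935
beam 4: φ=135°, α=210°
  cosα=-0.8660 sinα=-0.5000 | (4,5) | tMaxX 0.4619 tMaxY 1.2400 | tΔX 1.1547 tΔY 2.0000
    t=0.4619 [x] (3,5)
    t=1.2400 [y] (3,4)
    t=1.6166 [x] (2,4)
    t=2.7713 [x] (1,4)
    t=3.2400 [y] (1,3) — stop
  → r_4 = 3.2400

ranges = [1.2000, 0.6928, 1.5935, 3.2400]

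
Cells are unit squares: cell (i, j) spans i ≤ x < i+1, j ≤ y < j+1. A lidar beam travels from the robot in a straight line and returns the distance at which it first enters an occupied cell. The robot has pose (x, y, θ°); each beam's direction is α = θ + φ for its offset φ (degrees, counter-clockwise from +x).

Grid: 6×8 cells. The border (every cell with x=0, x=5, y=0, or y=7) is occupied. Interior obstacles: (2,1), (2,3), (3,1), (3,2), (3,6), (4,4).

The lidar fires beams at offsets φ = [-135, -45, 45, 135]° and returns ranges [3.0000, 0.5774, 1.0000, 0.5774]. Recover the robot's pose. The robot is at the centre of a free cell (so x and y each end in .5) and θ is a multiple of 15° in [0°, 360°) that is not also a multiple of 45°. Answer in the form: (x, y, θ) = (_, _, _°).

Enumerate (i+0.5, j+0.5, θ) over the 18 free cells and 16 admissible headings. For each, cast all 4 beams and compare to the given ranges.
  (3.5, 4.5, 285°): beam 1 = 2.8868 ≠ 3.0000 ✗
  (4.5, 6.5, 240°): beam 1 = 0.5176 ≠ 3.0000 ✗
  (2.5, 6.5, 15°): beam 3 = 0.5774 ≠ 1.0000 ✗
  (1.5, 1.5, 150°): beam 1 = 0.5176 ≠ 3.0000 ✗
  …
  (1.5, 3.5, 195°): r_1=3.0000, r_2=0.5774, r_3=1.0000, r_4=0.5774 — all match ✓
Only this pose fits every beam.

(x, y, θ) = (1.5, 3.5, 195°)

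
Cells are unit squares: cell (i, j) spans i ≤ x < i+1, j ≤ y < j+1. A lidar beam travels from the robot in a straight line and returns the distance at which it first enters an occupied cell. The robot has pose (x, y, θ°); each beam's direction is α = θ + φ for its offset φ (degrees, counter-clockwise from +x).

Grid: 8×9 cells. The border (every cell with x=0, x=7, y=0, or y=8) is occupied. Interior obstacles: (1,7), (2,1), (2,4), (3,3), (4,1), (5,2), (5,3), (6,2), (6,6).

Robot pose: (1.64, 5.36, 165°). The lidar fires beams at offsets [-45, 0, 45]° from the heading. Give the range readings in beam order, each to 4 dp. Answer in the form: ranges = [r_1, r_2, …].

beam 1: φ=-45°, α=120°
  cosα=-0.5000 sinα=0.8660 | (1,5) | tMaxX 1.2800 tMaxY 0.7390 | tΔX 2.0000 tΔY 1.1547
    t=0.7390 [y] (1,6)
    t=1.2800 [x] (0,6) — stop
  → r_1 = 1.2800
beam 2: φ=0°, α=165°
  cosα=-0.9659 sinα=0.2588 | (1,5) | tMaxX 0.6626 tMaxY 2.4728 | tΔX 1.0353 tΔY 3.8637
    t=0.6626 [x] (0,5) — stop
  → r_2 = 0.6626
beam 3: φ=45°, α=210°
  cosα=-0.8660 sinα=-0.5000 | (1,5) | tMaxX 0.7390 tMaxY 0.7200 | tΔX 1.1547 tΔY 2.0000
    t=0.7200 [y] (1,4)
    t=0.7390 [x] (0,4) — stop
  → r_3 = 0.7390

ranges = [1.2800, 0.6626, 0.7390]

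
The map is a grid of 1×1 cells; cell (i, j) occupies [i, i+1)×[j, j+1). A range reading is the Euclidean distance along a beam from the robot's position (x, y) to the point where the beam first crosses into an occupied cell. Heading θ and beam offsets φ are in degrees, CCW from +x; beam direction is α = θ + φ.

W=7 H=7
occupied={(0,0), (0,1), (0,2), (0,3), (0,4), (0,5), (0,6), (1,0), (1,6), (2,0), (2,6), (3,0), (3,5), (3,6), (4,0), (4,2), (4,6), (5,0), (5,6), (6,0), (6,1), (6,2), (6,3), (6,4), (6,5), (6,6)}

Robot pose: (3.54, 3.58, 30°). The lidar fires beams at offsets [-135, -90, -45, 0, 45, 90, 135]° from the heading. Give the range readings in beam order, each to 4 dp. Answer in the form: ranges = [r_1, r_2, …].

beam 1: φ=-135°, α=255°
  dir = (cos 255°, sin 255°) = (-0.2588, -0.9659); from cell (3,3)
  next x-line at t=2.0864, next y-line at t=0.6005; Δt_x=3.8637, Δt_y=1.0353
    y: enter (3,2) at t=0.6005
    y: enter (3,1) at t=1.6357
    x: enter (2,1) at t=2.0864
    y: enter (2,0) at t=2.6710 ← occupied
  → r_1 = 2.6710
beam 2: φ=-90°, α=300°
  dir = (cos 300°, sin 300°) = (0.5000, -0.8660); from cell (3,3)
  next x-line at t=0.9200, next y-line at t=0.6697; Δt_x=2.0000, Δt_y=1.1547
    y: enter (3,2) at t=0.6697
    x: enter (4,2) at t=0.9200 ← occupied
  → r_2 = 0.9200
beam 3: φ=-45°, α=345°
  dir = (cos 345°, sin 345°) = (0.9659, -0.2588); from cell (3,3)
  next x-line at t=0.4762, next y-line at t=2.2409; Δt_x=1.0353, Δt_y=3.8637
    x: enter (4,3) at t=0.4762
    x: enter (5,3) at t=1.5115
    y: enter (5,2) at t=2.2409
    x: enter (6,2) at t=2.5468 ← occupied
  → r_3 = 2.5468
beam 4: φ=0°, α=30°
  dir = (cos 30°, sin 30°) = (0.8660, 0.5000); from cell (3,3)
  next x-line at t=0.5312, next y-line at t=0.8400; Δt_x=1.1547, Δt_y=2.0000
    x: enter (4,3) at t=0.5312
    y: enter (4,4) at t=0.8400
    x: enter (5,4) at t=1.6859
    y: enter (5,5) at t=2.8400
    x: enter (6,5) at t=2.8406 ← occupied
  → r_4 = 2.8406
beam 5: φ=45°, α=75°
  dir = (cos 75°, sin 75°) = (0.2588, 0.9659); from cell (3,3)
  next x-line at t=1.7773, next y-line at t=0.4348; Δt_x=3.8637, Δt_y=1.0353
    y: enter (3,4) at t=0.4348
    y: enter (3,5) at t=1.4701 ← occupied
  → r_5 = 1.4701
beam 6: φ=90°, α=120°
  dir = (cos 120°, sin 120°) = (-0.5000, 0.8660); from cell (3,3)
  next x-line at t=1.0800, next y-line at t=0.4850; Δt_x=2.0000, Δt_y=1.1547
    y: enter (3,4) at t=0.4850
    x: enter (2,4) at t=1.0800
    y: enter (2,5) at t=1.6397
    y: enter (2,6) at t=2.7944 ← occupied
  → r_6 = 2.7944
beam 7: φ=135°, α=165°
  dir = (cos 165°, sin 165°) = (-0.9659, 0.2588); from cell (3,3)
  next x-line at t=0.5590, next y-line at t=1.6228; Δt_x=1.0353, Δt_y=3.8637
    x: enter (2,3) at t=0.5590
    x: enter (1,3) at t=1.5943
    y: enter (1,4) at t=1.6228
    x: enter (0,4) at t=2.6296 ← occupied
  → r_7 = 2.6296

ranges = [2.6710, 0.9200, 2.5468, 2.8406, 1.4701, 2.7944, 2.6296]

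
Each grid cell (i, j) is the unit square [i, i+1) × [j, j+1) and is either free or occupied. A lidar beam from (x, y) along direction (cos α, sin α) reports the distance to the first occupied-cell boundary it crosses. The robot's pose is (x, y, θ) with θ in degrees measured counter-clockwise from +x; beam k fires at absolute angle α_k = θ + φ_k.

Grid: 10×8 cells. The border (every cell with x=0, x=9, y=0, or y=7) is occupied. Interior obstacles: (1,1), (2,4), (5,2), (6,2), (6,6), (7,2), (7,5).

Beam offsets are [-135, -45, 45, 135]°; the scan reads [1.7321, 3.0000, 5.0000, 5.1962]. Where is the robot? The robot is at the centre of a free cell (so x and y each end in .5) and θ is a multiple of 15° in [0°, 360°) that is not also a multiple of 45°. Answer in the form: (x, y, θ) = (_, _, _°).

(x, y, θ) = (4.5, 5.5, 195°)

Candidates: 41 free-cell centres × 16 headings = 656 poses. Raycast each; keep the one whose scan matches to 4 dp.
  (7.5, 1.5, 60°): beam 1 = 0.5176 ≠ 1.7321 ✗
  (6.5, 3.5, 75°): beam 1 = 0.5774 ≠ 1.7321 ✗
  (7.5, 6.5, 75°): beam 1 = 0.5774 ≠ 1.7321 ✗
  …
  (4.5, 5.5, 195°): r_1=1.7321, r_2=3.0000, r_3=5.0000, r_4=5.1962 — all match ✓
Unique over the lattice → pose = (4.5, 5.5, 195°).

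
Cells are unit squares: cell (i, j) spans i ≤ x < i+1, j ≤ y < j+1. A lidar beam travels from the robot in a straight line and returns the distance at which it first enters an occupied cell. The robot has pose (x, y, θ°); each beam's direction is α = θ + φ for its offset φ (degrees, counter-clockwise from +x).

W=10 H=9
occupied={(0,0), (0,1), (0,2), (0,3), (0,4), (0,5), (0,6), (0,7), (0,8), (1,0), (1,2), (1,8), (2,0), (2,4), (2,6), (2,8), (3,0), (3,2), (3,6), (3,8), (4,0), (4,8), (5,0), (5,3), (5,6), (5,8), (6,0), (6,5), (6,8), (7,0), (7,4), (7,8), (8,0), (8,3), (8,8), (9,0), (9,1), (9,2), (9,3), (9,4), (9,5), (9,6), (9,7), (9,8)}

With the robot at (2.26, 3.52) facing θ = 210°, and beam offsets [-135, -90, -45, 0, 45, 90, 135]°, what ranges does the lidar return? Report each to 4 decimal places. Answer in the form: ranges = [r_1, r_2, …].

ranges = [0.4969, 2.5200, 1.3044, 1.0400, 1.0046, 1.4800, 6.9778]

beam 1: φ=-135°, α=75°
  cosα=0.2588 sinα=0.9659 | (2,3) | tMaxX 2.8591 tMaxY 0.4969 | tΔX 3.8637 tΔY 1.0353
    t=0.4969 [y] (2,4) — stop
  → r_1 = 0.4969
beam 2: φ=-90°, α=120°
  cosα=-0.5000 sinα=0.8660 | (2,3) | tMaxX 0.5200 tMaxY 0.5543 | tΔX 2.0000 tΔY 1.1547
    t=0.5200 [x] (1,3)
    t=0.5543 [y] (1,4)
    t=1.7090 [y] (1,5)
    t=2.5200 [x] (0,5) — stop
  → r_2 = 2.5200
beam 3: φ=-45°, α=165°
  cosα=-0.9659 sinα=0.2588 | (2,3) | tMaxX 0.2692 tMaxY 1.8546 | tΔX 1.0353 tΔY 3.8637
    t=0.2692 [x] (1,3)
    t=1.3044 [x] (0,3) — stop
  → r_3 = 1.3044
beam 4: φ=0°, α=210°
  cosα=-0.8660 sinα=-0.5000 | (2,3) | tMaxX 0.3002 tMaxY 1.0400 | tΔX 1.1547 tΔY 2.0000
    t=0.3002 [x] (1,3)
    t=1.0400 [y] (1,2) — stop
  → r_4 = 1.0400
beam 5: φ=45°, α=255°
  cosα=-0.2588 sinα=-0.9659 | (2,3) | tMaxX 1.0046 tMaxY 0.5383 | tΔX 3.8637 tΔY 1.0353
    t=0.5383 [y] (2,2)
    t=1.0046 [x] (1,2) — stop
  → r_5 = 1.0046
beam 6: φ=90°, α=300°
  cosα=0.5000 sinα=-0.8660 | (2,3) | tMaxX 1.4800 tMaxY 0.6004 | tΔX 2.0000 tΔY 1.1547
    t=0.6004 [y] (2,2)
    t=1.4800 [x] (3,2) — stop
  → r_6 = 1.4800
beam 7: φ=135°, α=345°
  cosα=0.9659 sinα=-0.2588 | (2,3) | tMaxX 0.7661 tMaxY 2.0091 | tΔX 1.0353 tΔY 3.8637
    t=0.7661 [x] (3,3)
    t=1.8014 [x] (4,3)
    t=2.0091 [y] (4,2)
    t=2.8367 [x] (5,2)
    t=3.8719 [x] (6,2)
    t=4.9072 [x] (7,2)
    t=5.8728 [y] (7,1)
    t=5.9425 [x] (8,1)
    t=6.9778 [x] (9,1) — stop
  → r_7 = 6.9778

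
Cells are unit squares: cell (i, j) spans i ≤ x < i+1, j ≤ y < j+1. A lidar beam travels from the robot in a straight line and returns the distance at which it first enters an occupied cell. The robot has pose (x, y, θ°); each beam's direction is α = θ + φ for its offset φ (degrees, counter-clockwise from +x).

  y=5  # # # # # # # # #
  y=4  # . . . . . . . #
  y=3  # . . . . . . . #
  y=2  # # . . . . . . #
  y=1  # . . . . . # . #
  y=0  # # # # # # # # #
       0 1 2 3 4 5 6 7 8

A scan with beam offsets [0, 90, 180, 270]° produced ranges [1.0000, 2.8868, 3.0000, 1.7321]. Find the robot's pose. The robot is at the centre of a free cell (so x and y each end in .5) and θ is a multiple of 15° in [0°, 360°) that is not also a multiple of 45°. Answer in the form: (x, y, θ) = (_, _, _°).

(x, y, θ) = (2.5, 3.5, 210°)

The pose lattice has 26·16 = 416 candidates. Test each by forward raycasting.
  (2.5, 4.5, 60°): beam 1 = 0.5774 ≠ 1.0000 ✗
  (6.5, 4.5, 165°): beam 1 = 1.9319 ≠ 1.0000 ✗
  (3.5, 4.5, 150°): beam 2 = 4.0415 ≠ 2.8868 ✗
  …
  (2.5, 3.5, 210°): r_1=1.0000, r_2=2.8868, r_3=3.0000, r_4=1.7321 — all match ✓
No second candidate reproduces the full scan.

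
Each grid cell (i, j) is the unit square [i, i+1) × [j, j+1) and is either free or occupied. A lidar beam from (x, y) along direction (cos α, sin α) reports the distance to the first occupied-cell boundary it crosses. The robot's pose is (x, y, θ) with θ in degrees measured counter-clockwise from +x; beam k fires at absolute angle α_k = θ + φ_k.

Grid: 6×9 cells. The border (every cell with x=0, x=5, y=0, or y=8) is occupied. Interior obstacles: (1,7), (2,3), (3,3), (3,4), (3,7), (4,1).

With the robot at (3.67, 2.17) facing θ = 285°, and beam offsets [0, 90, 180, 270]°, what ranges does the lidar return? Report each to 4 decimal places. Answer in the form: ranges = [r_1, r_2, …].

ranges = [1.2113, 1.3769, 0.8593, 2.7642]

beam 1: φ=0°, α=285°
  dir = (cos 285°, sin 285°) = (0.2588, -0.9659); from cell (3,2)
  next x-line at t=1.2750, next y-line at t=0.1760; Δt_x=3.8637, Δt_y=1.0353
    y: enter (3,1) at t=0.1760
    y: enter (3,0) at t=1.2113 ← occupied
  → r_1 = 1.2113
beam 2: φ=90°, α=15°
  dir = (cos 15°, sin 15°) = (0.9659, 0.2588); from cell (3,2)
  next x-line at t=0.3416, next y-line at t=3.2069; Δt_x=1.0353, Δt_y=3.8637
    x: enter (4,2) at t=0.3416
    x: enter (5,2) at t=1.3769 ← occupied
  → r_2 = 1.3769
beam 3: φ=180°, α=105°
  dir = (cos 105°, sin 105°) = (-0.2588, 0.9659); from cell (3,2)
  next x-line at t=2.5887, next y-line at t=0.8593; Δt_x=3.8637, Δt_y=1.0353
    y: enter (3,3) at t=0.8593 ← occupied
  → r_3 = 0.8593
beam 4: φ=270°, α=195°
  dir = (cos 195°, sin 195°) = (-0.9659, -0.2588); from cell (3,2)
  next x-line at t=0.6936, next y-line at t=0.6568; Δt_x=1.0353, Δt_y=3.8637
    y: enter (3,1) at t=0.6568
    x: enter (2,1) at t=0.6936
    x: enter (1,1) at t=1.7289
    x: enter (0,1) at t=2.7642 ← occupied
  → r_4 = 2.7642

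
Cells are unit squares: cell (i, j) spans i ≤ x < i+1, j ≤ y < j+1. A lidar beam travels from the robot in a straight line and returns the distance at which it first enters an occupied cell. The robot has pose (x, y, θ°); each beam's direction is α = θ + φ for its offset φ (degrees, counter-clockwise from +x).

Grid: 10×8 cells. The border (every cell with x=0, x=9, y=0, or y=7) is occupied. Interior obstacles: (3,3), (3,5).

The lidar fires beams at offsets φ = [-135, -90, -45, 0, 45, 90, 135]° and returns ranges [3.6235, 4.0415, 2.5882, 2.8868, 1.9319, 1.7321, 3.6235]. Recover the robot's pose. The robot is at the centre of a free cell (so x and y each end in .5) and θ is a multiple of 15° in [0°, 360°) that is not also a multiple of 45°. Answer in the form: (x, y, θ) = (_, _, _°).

The pose lattice has 46·16 = 736 candidates. Test each by forward raycasting.
  (6.5, 2.5, 150°): beam 1 = 2.5882 ≠ 3.6235 ✗
  (7.5, 1.5, 300°): beam 1 = 6.7293 ≠ 3.6235 ✗
  (6.5, 1.5, 120°): beam 1 = 1.9319 ≠ 3.6235 ✗
  …
  (5.5, 4.5, 120°): r_1=3.6235, r_2=4.0415, r_3=2.5882, r_4=2.8868, r_5=1.9319, r_6=1.7321, r_7=3.6235 — all match ✓
Unique over the lattice → pose = (5.5, 4.5, 120°).

(x, y, θ) = (5.5, 4.5, 120°)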